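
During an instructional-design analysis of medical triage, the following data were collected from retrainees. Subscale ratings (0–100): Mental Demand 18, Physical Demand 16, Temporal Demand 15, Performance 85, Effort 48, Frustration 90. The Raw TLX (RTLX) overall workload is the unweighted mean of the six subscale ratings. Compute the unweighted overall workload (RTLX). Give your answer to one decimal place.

45.3

Sum of ratings = 18 + 16 + 15 + 85 + 48 + 90 = 272.
RTLX = 272 / 6 = 45.3333 ≈ 45.3.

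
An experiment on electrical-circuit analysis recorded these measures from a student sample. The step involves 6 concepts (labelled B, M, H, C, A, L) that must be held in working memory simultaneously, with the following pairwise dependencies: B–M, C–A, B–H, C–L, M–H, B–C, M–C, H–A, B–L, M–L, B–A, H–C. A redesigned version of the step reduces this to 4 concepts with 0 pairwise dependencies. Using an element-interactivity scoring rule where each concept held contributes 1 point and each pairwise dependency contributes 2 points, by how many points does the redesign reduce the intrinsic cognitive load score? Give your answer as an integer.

Original: 6 × 1 + 12 × 2 = 6 + 24 = 30.
Redesigned: 4 × 1 + 0 × 2 = 4 + 0 = 4.
Reduction = 30 − 4 = 26.

26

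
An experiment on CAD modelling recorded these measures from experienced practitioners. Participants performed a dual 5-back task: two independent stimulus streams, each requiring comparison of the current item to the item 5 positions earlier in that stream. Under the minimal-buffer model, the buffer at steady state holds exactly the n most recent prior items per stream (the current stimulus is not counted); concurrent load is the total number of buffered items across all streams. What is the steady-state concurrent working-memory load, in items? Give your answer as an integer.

Each stream's buffer holds its 5 most recent prior items.
Two independent streams: 2 × 5 = 10 buffered items at steady state.

10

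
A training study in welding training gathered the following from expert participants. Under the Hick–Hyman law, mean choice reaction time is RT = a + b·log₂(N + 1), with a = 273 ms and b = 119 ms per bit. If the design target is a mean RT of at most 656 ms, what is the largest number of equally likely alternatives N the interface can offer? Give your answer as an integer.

8

Set 273 + 119·log₂(N + 1) ≤ 656.
log₂(N + 1) ≤ (656 − 273) / 119 = 3.2185.
N + 1 ≤ 2^3.2185 = 9.3082.
N ≤ 8.3082, so the largest integer N is 8.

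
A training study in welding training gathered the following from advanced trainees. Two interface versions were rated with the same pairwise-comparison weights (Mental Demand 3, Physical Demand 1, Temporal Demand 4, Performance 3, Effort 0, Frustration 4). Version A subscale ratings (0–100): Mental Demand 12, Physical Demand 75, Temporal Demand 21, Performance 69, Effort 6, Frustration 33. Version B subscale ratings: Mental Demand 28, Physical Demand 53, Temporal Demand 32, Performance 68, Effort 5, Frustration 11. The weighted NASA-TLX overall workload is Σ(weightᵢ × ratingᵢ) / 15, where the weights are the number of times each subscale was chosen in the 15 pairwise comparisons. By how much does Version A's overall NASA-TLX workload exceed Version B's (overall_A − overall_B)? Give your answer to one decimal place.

1.4

Version A weighted sum = 3·12 + 1·75 + 4·21 + 3·69 + 0·6 + 4·33 = 36 + 75 + 84 + 207 + 0 + 132 = 534; overall_A = 534/15 = 35.6000.
Version B weighted sum = 3·28 + 1·53 + 4·32 + 3·68 + 0·5 + 4·11 = 84 + 53 + 128 + 204 + 0 + 44 = 513; overall_B = 513/15 = 34.2000.
Difference = 35.6000 − 34.2000 = 1.4000 ≈ 1.4.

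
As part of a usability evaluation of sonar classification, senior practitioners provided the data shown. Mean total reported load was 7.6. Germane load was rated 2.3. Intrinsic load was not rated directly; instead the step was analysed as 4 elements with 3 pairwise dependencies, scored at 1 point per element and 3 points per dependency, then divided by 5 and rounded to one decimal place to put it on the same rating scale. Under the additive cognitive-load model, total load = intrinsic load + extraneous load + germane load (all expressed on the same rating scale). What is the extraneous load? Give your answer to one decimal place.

Intrinsic (element-interactivity): (4 × 1 + 3 × 3) / 5 = 13 / 5 = 2.6000 → 2.6.
extraneous load = total − intrinsic − germane
             = 7.6 − 2.6 − 2.3 = 2.7.

2.7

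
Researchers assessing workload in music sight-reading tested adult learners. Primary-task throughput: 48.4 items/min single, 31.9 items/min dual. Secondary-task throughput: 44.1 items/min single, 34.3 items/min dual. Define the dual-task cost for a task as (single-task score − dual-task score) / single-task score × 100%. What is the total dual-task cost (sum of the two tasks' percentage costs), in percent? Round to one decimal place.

56.3

Primary cost = (48.4 − 31.9) / 48.4 × 100% = 34.0909%.
Secondary cost = (44.1 − 34.3) / 44.1 × 100% = 22.2222%.
Total = 34.0909% + 22.2222% = 56.3131% ≈ 56.3%.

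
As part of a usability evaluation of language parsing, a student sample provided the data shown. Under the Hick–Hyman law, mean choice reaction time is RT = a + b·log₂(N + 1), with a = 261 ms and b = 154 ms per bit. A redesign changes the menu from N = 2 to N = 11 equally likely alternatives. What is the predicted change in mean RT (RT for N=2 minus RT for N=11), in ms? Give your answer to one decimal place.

-308.0

RT(2) = 261 + 154·log₂(3) = 261 + 154·1.5850 = 505.0900 ms.
RT(11) = 261 + 154·log₂(12) = 261 + 154·3.5850 = 813.0900 ms.
Difference = 505.0900 − 813.0900 = -308.0000 ≈ -308.0 ms.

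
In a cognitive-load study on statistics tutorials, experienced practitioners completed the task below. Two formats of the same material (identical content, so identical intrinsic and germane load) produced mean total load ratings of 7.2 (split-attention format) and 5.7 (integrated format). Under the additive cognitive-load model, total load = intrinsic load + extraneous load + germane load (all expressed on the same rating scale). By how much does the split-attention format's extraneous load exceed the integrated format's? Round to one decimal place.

Intrinsic and germane load are equal across formats, so the difference in total load equals the difference in extraneous load.
Extraneous-load difference = 7.2 − 5.7 = 1.5.

1.5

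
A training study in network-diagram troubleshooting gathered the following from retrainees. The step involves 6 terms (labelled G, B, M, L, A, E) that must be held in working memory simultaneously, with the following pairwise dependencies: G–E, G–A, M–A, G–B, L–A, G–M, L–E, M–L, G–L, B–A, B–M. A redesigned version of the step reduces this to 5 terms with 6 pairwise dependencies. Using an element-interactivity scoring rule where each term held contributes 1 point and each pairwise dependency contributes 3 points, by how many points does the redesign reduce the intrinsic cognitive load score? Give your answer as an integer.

16

Original: 6 × 1 + 11 × 3 = 6 + 33 = 39.
Redesigned: 5 × 1 + 6 × 3 = 5 + 18 = 23.
Reduction = 39 − 23 = 16.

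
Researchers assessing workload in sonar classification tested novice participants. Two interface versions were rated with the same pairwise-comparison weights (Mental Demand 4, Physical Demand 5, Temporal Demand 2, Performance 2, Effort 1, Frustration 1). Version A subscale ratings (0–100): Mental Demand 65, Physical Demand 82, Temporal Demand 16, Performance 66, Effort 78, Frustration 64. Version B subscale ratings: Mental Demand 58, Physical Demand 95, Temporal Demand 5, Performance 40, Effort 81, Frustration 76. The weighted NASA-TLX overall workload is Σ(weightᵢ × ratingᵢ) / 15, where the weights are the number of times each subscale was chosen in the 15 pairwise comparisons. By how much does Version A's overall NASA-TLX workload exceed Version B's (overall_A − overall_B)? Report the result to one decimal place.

Version A weighted sum = 4·65 + 5·82 + 2·16 + 2·66 + 1·78 + 1·64 = 260 + 410 + 32 + 132 + 78 + 64 = 976; overall_A = 976/15 = 65.0667.
Version B weighted sum = 4·58 + 5·95 + 2·5 + 2·40 + 1·81 + 1·76 = 232 + 475 + 10 + 80 + 81 + 76 = 954; overall_B = 954/15 = 63.6000.
Difference = 65.0667 − 63.6000 = 1.4667 ≈ 1.5.

1.5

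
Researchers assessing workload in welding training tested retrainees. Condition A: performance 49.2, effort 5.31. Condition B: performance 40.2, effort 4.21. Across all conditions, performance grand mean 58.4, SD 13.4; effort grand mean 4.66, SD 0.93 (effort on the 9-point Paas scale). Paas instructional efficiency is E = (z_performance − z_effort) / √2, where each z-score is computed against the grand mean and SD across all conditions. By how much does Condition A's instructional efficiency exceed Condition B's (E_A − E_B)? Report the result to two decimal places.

-0.36

Condition A: z_P = (49.2 − 58.4)/13.4 = -0.6866; z_E = (5.31 − 4.66)/0.93 = 0.6989; E_A = (-0.6866 − 0.6989)/√2 = -0.9797.
Condition B: z_P = (40.2 − 58.4)/13.4 = -1.3582; z_E = (4.21 − 4.66)/0.93 = -0.4839; E_B = (-1.3582 − (-0.4839))/√2 = -0.6182.
E_A − E_B = -0.9797 − (-0.6182) = -0.3615 ≈ -0.36.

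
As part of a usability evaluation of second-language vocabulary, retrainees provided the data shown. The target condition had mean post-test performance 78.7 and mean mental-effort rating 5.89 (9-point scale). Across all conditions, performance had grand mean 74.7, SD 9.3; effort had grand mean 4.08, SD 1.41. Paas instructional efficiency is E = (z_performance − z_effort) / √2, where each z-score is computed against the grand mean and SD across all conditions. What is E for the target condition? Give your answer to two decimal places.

-0.60

z_performance = (78.7 − 74.7) / 9.3 = 4.0000 / 9.3 = 0.4301.
z_effort = (5.89 − 4.08) / 1.41 = 1.8100 / 1.41 = 1.2837.
z_P − z_E = 0.4301 − 1.2837 = -0.8536.
E = -0.8536 / √2 = -0.8536 / 1.41421 = -0.6036 ≈ -0.60.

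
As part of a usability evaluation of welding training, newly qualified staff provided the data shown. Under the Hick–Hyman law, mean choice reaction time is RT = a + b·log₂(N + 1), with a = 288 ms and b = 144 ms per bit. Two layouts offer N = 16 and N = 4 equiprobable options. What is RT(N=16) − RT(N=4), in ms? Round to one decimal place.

254.2

RT(16) = 288 + 144·log₂(17) = 288 + 144·4.0875 = 876.6000 ms.
RT(4) = 288 + 144·log₂(5) = 288 + 144·2.3219 = 622.3536 ms.
Difference = 876.6000 − 622.3536 = 254.2464 ≈ 254.2 ms.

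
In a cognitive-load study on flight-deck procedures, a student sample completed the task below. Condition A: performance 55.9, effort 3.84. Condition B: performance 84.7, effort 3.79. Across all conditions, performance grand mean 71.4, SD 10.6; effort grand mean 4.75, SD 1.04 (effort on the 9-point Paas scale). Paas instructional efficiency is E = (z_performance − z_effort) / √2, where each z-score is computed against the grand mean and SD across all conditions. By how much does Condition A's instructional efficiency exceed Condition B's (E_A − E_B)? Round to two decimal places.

Condition A: z_P = (55.9 − 71.4)/10.6 = -1.4623; z_E = (3.84 − 4.75)/1.04 = -0.8750; E_A = (-1.4623 − (-0.8750))/√2 = -0.4153.
Condition B: z_P = (84.7 − 71.4)/10.6 = 1.2547; z_E = (3.79 − 4.75)/1.04 = -0.9231; E_B = (1.2547 − (-0.9231))/√2 = 1.5399.
E_A − E_B = -0.4153 − 1.5399 = -1.9552 ≈ -1.96.

-1.96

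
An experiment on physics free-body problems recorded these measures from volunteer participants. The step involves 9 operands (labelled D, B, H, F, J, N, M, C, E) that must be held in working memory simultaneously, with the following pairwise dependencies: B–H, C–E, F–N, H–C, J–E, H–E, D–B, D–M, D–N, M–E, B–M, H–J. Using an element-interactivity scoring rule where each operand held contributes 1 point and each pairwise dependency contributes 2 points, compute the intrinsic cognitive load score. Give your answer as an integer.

33

Count of operands held simultaneously: 9.
Count of pairwise dependencies listed: 12.
Element contribution: 9 × 1 = 9.
Interaction contribution: 12 × 2 = 24.
Intrinsic load = 9 + 24 = 33.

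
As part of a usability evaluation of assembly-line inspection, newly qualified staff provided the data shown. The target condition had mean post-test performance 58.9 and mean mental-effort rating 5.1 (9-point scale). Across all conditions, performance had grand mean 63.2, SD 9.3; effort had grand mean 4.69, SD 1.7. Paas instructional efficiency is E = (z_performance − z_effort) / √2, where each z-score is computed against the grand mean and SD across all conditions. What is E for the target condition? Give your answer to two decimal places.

z_performance = (58.9 − 63.2) / 9.3 = -4.3000 / 9.3 = -0.4624.
z_effort = (5.1 − 4.69) / 1.7 = 0.4100 / 1.7 = 0.2412.
z_P − z_E = -0.4624 − 0.2412 = -0.7036.
E = -0.7036 / √2 = -0.7036 / 1.41421 = -0.4975 ≈ -0.50.

-0.50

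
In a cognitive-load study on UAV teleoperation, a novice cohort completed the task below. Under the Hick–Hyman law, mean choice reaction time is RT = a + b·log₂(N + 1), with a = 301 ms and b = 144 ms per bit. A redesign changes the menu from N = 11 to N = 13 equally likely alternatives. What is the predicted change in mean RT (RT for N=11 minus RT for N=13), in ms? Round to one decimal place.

-32.0

RT(11) = 301 + 144·log₂(12) = 301 + 144·3.5850 = 817.2400 ms.
RT(13) = 301 + 144·log₂(14) = 301 + 144·3.8074 = 849.2656 ms.
Difference = 817.2400 − 849.2656 = -32.0256 ≈ -32.0 ms.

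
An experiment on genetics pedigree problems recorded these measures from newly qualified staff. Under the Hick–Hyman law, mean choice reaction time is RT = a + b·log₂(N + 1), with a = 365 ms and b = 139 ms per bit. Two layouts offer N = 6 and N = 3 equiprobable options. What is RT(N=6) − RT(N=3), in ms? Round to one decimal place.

112.2

RT(6) = 365 + 139·log₂(7) = 365 + 139·2.8074 = 755.2286 ms.
RT(3) = 365 + 139·log₂(4) = 365 + 139·2.0000 = 643.0000 ms.
Difference = 755.2286 − 643.0000 = 112.2286 ≈ 112.2 ms.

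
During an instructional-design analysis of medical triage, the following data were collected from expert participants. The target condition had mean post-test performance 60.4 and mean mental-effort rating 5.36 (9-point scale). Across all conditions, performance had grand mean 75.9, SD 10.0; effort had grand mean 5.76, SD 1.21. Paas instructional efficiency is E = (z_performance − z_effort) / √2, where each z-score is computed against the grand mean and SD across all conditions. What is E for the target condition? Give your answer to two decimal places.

z_performance = (60.4 − 75.9) / 10.0 = -15.5000 / 10.0 = -1.5500.
z_effort = (5.36 − 5.76) / 1.21 = -0.4000 / 1.21 = -0.3306.
z_P − z_E = -1.5500 − (-0.3306) = -1.2194.
E = -1.2194 / √2 = -1.2194 / 1.41421 = -0.8622 ≈ -0.86.

-0.86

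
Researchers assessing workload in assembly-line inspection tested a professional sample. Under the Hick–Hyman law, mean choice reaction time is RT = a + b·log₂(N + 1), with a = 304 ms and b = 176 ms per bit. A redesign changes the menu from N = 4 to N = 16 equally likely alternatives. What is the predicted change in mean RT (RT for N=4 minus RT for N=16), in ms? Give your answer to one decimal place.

RT(4) = 304 + 176·log₂(5) = 304 + 176·2.3219 = 712.6544 ms.
RT(16) = 304 + 176·log₂(17) = 304 + 176·4.0875 = 1023.4000 ms.
Difference = 712.6544 − 1023.4000 = -310.7456 ≈ -310.7 ms.

-310.7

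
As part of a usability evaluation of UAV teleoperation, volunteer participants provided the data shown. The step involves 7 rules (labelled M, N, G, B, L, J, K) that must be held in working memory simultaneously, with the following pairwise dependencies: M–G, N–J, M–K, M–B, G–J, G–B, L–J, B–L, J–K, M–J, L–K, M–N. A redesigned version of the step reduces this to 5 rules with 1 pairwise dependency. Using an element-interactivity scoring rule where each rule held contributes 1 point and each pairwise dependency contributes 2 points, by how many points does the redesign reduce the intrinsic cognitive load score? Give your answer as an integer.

Original: 7 × 1 + 12 × 2 = 7 + 24 = 31.
Redesigned: 5 × 1 + 1 × 2 = 5 + 2 = 7.
Reduction = 31 − 7 = 24.

24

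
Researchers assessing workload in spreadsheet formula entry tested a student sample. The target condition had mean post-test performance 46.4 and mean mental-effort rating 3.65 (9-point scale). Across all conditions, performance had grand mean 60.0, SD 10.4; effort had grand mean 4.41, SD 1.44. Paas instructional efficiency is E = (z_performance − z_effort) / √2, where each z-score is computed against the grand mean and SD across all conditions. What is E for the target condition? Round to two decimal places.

z_performance = (46.4 − 60.0) / 10.4 = -13.6000 / 10.4 = -1.3077.
z_effort = (3.65 − 4.41) / 1.44 = -0.7600 / 1.44 = -0.5278.
z_P − z_E = -1.3077 − (-0.5278) = -0.7799.
E = -0.7799 / √2 = -0.7799 / 1.41421 = -0.5515 ≈ -0.55.

-0.55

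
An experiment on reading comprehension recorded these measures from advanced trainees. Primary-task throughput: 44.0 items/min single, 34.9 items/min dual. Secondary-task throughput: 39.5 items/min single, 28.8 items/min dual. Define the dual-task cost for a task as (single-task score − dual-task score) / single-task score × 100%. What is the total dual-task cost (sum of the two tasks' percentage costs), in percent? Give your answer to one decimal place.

Primary cost = (44.0 − 34.9) / 44.0 × 100% = 20.6818%.
Secondary cost = (39.5 − 28.8) / 39.5 × 100% = 27.0886%.
Total = 20.6818% + 27.0886% = 47.7704% ≈ 47.8%.

47.8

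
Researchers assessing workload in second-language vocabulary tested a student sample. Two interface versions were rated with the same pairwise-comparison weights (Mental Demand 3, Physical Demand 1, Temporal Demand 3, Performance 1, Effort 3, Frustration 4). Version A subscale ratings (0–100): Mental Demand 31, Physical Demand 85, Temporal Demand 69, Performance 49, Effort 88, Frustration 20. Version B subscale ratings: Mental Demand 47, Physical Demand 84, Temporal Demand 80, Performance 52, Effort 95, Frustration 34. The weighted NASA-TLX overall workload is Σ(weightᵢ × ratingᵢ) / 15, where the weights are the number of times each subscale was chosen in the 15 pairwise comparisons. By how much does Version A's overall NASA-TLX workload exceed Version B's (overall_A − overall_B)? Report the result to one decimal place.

-10.7

Version A weighted sum = 3·31 + 1·85 + 3·69 + 1·49 + 3·88 + 4·20 = 93 + 85 + 207 + 49 + 264 + 80 = 778; overall_A = 778/15 = 51.8667.
Version B weighted sum = 3·47 + 1·84 + 3·80 + 1·52 + 3·95 + 4·34 = 141 + 84 + 240 + 52 + 285 + 136 = 938; overall_B = 938/15 = 62.5333.
Difference = 51.8667 − 62.5333 = -10.6666 ≈ -10.7.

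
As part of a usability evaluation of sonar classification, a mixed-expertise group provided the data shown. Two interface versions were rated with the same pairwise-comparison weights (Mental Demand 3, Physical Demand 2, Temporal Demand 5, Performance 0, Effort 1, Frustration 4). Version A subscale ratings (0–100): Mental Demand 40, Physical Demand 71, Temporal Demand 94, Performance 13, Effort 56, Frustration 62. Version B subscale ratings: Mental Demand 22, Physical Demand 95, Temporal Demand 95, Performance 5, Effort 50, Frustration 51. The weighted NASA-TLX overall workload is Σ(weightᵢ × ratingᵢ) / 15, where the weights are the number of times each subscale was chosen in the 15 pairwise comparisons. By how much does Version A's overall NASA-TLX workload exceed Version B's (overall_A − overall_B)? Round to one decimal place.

Version A weighted sum = 3·40 + 2·71 + 5·94 + 0·13 + 1·56 + 4·62 = 120 + 142 + 470 + 0 + 56 + 248 = 1036; overall_A = 1036/15 = 69.0667.
Version B weighted sum = 3·22 + 2·95 + 5·95 + 0·5 + 1·50 + 4·51 = 66 + 190 + 475 + 0 + 50 + 204 = 985; overall_B = 985/15 = 65.6667.
Difference = 69.0667 − 65.6667 = 3.4000 ≈ 3.4.

3.4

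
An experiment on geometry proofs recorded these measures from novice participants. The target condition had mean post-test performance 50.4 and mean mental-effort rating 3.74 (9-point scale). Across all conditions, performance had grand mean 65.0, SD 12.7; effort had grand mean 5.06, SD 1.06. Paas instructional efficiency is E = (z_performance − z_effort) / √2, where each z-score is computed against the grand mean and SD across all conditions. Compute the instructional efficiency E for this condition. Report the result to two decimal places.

0.07

z_performance = (50.4 − 65.0) / 12.7 = -14.6000 / 12.7 = -1.1496.
z_effort = (3.74 − 5.06) / 1.06 = -1.3200 / 1.06 = -1.2453.
z_P − z_E = -1.1496 − (-1.2453) = 0.0957.
E = 0.0957 / √2 = 0.0957 / 1.41421 = 0.0677 ≈ 0.07.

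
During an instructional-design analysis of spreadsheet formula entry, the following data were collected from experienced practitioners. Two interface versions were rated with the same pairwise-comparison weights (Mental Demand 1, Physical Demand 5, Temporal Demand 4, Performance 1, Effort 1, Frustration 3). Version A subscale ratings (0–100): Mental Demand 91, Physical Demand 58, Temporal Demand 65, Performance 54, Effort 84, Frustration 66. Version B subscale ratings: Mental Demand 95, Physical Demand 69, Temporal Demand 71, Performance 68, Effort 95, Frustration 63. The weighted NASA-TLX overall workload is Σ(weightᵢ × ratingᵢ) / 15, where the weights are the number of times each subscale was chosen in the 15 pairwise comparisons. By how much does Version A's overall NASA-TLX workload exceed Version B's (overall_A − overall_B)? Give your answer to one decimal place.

Version A weighted sum = 1·91 + 5·58 + 4·65 + 1·54 + 1·84 + 3·66 = 91 + 290 + 260 + 54 + 84 + 198 = 977; overall_A = 977/15 = 65.1333.
Version B weighted sum = 1·95 + 5·69 + 4·71 + 1·68 + 1·95 + 3·63 = 95 + 345 + 284 + 68 + 95 + 189 = 1076; overall_B = 1076/15 = 71.7333.
Difference = 65.1333 − 71.7333 = -6.6000 ≈ -6.6.

-6.6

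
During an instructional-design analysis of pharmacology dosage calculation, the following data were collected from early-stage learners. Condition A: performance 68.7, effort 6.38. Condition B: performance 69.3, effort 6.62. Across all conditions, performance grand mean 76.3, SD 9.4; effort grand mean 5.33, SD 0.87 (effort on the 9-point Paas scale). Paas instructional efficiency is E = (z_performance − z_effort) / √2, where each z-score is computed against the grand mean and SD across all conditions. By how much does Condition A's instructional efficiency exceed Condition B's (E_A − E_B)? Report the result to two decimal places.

0.15

Condition A: z_P = (68.7 − 76.3)/9.4 = -0.8085; z_E = (6.38 − 5.33)/0.87 = 1.2069; E_A = (-0.8085 − 1.2069)/√2 = -1.4251.
Condition B: z_P = (69.3 − 76.3)/9.4 = -0.7447; z_E = (6.62 − 5.33)/0.87 = 1.4828; E_B = (-0.7447 − 1.4828)/√2 = -1.5751.
E_A − E_B = -1.4251 − (-1.5751) = 0.1500 ≈ 0.15.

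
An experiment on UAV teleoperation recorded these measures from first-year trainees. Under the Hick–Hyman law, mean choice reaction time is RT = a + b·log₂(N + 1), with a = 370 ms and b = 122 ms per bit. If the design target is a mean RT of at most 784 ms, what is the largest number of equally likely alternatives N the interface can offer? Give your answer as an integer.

Set 370 + 122·log₂(N + 1) ≤ 784.
log₂(N + 1) ≤ (784 − 370) / 122 = 3.3934.
N + 1 ≤ 2^3.3934 = 10.5079.
N ≤ 9.5079, so the largest integer N is 9.

9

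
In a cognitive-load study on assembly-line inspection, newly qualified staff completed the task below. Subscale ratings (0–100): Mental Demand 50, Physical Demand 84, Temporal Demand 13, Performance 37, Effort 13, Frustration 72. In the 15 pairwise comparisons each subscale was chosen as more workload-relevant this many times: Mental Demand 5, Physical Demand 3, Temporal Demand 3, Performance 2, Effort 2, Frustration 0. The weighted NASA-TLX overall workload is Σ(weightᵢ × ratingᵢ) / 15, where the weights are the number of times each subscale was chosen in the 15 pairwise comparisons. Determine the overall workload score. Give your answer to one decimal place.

42.7

The tallies are the weights (they sum to 15).
Weighted sum = 5·50 + 3·84 + 3·13 + 2·37 + 2·13 + 0·72
            = 250 + 252 + 39 + 74 + 26 + 0 = 641.
Overall workload = 641 / 15 = 42.7333 ≈ 42.7.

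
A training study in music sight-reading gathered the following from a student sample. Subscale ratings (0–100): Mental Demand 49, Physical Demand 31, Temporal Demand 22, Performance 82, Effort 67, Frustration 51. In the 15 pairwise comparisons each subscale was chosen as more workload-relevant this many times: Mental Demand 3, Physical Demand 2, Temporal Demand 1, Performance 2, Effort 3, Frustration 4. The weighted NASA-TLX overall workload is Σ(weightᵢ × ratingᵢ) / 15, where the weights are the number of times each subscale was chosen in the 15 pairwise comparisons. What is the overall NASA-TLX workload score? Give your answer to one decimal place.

53.3

The tallies are the weights (they sum to 15).
Weighted sum = 3·49 + 2·31 + 1·22 + 2·82 + 3·67 + 4·51
            = 147 + 62 + 22 + 164 + 201 + 204 = 800.
Overall workload = 800 / 15 = 53.3333 ≈ 53.3.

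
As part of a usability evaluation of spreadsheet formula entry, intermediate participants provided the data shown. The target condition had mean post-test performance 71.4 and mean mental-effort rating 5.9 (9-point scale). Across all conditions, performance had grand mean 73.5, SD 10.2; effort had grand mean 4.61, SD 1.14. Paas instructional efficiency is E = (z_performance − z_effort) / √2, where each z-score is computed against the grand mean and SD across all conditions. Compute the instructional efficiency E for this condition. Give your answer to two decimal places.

z_performance = (71.4 − 73.5) / 10.2 = -2.1000 / 10.2 = -0.2059.
z_effort = (5.9 − 4.61) / 1.14 = 1.2900 / 1.14 = 1.1316.
z_P − z_E = -0.2059 − 1.1316 = -1.3375.
E = -1.3375 / √2 = -1.3375 / 1.41421 = -0.9458 ≈ -0.95.

-0.95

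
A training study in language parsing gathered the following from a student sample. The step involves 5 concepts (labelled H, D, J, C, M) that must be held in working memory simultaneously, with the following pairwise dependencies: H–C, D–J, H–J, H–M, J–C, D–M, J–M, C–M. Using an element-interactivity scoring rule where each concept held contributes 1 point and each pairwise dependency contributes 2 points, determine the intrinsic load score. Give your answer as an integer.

21

Count of concepts held simultaneously: 5.
Count of pairwise dependencies listed: 8.
Element contribution: 5 × 1 = 5.
Interaction contribution: 8 × 2 = 16.
Intrinsic load = 5 + 16 = 21.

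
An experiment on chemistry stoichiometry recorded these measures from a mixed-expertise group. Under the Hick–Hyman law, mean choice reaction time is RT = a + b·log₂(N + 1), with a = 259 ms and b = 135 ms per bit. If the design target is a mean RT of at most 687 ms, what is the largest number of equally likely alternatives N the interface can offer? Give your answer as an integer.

8

Set 259 + 135·log₂(N + 1) ≤ 687.
log₂(N + 1) ≤ (687 − 259) / 135 = 3.1704.
N + 1 ≤ 2^3.1704 = 9.0030.
N ≤ 8.0030, so the largest integer N is 8.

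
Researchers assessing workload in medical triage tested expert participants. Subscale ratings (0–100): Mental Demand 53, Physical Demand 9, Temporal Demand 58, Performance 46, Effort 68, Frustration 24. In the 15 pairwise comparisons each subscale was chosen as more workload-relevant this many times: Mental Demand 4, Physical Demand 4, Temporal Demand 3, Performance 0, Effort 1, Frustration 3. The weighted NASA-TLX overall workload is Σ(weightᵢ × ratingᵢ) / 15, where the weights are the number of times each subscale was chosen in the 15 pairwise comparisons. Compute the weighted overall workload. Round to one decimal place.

37.5

The tallies are the weights (they sum to 15).
Weighted sum = 4·53 + 4·9 + 3·58 + 0·46 + 1·68 + 3·24
            = 212 + 36 + 174 + 0 + 68 + 72 = 562.
Overall workload = 562 / 15 = 37.4667 ≈ 37.5.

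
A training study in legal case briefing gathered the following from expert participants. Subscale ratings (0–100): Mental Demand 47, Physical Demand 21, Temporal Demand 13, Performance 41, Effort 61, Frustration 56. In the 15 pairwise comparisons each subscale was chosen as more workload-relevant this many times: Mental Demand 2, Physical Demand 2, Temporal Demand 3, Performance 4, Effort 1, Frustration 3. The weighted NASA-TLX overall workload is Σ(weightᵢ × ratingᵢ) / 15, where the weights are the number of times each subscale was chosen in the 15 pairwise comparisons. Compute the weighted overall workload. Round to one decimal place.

The tallies are the weights (they sum to 15).
Weighted sum = 2·47 + 2·21 + 3·13 + 4·41 + 1·61 + 3·56
            = 94 + 42 + 39 + 164 + 61 + 168 = 568.
Overall workload = 568 / 15 = 37.8667 ≈ 37.9.

37.9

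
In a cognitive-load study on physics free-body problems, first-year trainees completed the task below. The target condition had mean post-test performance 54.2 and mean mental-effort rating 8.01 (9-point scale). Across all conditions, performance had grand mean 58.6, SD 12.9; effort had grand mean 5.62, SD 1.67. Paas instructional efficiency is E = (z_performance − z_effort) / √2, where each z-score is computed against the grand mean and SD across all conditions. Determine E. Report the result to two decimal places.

-1.25

z_performance = (54.2 − 58.6) / 12.9 = -4.4000 / 12.9 = -0.3411.
z_effort = (8.01 − 5.62) / 1.67 = 2.3900 / 1.67 = 1.4311.
z_P − z_E = -0.3411 − 1.4311 = -1.7722.
E = -1.7722 / √2 = -1.7722 / 1.41421 = -1.2531 ≈ -1.25.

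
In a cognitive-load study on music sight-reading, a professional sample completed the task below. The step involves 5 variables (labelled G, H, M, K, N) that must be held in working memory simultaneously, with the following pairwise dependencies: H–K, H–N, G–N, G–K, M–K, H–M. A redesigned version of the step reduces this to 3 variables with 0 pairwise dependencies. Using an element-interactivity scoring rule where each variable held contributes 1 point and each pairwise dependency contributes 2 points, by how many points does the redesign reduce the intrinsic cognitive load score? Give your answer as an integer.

Original: 5 × 1 + 6 × 2 = 5 + 12 = 17.
Redesigned: 3 × 1 + 0 × 2 = 3 + 0 = 3.
Reduction = 17 − 3 = 14.

14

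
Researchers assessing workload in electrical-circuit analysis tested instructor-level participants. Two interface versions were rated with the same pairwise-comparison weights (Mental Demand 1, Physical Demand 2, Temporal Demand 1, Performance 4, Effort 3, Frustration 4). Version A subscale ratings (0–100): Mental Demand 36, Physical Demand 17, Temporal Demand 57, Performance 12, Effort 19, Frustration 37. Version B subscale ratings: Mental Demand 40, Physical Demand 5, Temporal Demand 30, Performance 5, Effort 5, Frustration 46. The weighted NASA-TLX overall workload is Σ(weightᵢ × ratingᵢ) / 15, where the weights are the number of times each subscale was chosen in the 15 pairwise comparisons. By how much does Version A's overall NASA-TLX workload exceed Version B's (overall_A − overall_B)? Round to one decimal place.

Version A weighted sum = 1·36 + 2·17 + 1·57 + 4·12 + 3·19 + 4·37 = 36 + 34 + 57 + 48 + 57 + 148 = 380; overall_A = 380/15 = 25.3333.
Version B weighted sum = 1·40 + 2·5 + 1·30 + 4·5 + 3·5 + 4·46 = 40 + 10 + 30 + 20 + 15 + 184 = 299; overall_B = 299/15 = 19.9333.
Difference = 25.3333 − 19.9333 = 5.4000 ≈ 5.4.

5.4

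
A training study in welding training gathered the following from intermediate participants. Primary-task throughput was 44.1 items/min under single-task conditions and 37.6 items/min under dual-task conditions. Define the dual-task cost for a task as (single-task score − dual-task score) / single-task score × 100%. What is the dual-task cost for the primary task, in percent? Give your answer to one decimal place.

Cost = (44.1 − 37.6) / 44.1 × 100%
     = 6.5000 / 44.1 × 100% = 14.7392%.
≈ 14.7%.

14.7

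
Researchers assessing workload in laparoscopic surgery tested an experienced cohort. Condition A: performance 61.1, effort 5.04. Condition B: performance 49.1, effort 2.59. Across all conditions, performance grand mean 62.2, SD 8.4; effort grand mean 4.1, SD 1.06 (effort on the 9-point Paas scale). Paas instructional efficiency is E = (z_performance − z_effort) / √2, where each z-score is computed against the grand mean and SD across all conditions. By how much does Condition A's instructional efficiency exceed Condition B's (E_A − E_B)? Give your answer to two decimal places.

Condition A: z_P = (61.1 − 62.2)/8.4 = -0.1310; z_E = (5.04 − 4.1)/1.06 = 0.8868; E_A = (-0.1310 − 0.8868)/√2 = -0.7197.
Condition B: z_P = (49.1 − 62.2)/8.4 = -1.5595; z_E = (2.59 − 4.1)/1.06 = -1.4245; E_B = (-1.5595 − (-1.4245))/√2 = -0.0955.
E_A − E_B = -0.7197 − (-0.0955) = -0.6242 ≈ -0.62.

-0.62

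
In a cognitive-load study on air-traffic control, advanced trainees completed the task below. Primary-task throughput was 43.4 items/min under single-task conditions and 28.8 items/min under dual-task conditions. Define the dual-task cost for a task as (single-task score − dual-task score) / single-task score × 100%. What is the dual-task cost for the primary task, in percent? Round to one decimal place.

33.6

Cost = (43.4 − 28.8) / 43.4 × 100%
     = 14.6000 / 43.4 × 100% = 33.6406%.
≈ 33.6%.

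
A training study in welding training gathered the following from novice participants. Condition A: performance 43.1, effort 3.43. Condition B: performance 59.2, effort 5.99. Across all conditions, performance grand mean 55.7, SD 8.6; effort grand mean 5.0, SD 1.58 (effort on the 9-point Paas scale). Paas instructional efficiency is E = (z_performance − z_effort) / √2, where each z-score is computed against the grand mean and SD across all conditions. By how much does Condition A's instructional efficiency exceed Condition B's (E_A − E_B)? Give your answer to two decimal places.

Condition A: z_P = (43.1 − 55.7)/8.6 = -1.4651; z_E = (3.43 − 5.0)/1.58 = -0.9937; E_A = (-1.4651 − (-0.9937))/√2 = -0.3333.
Condition B: z_P = (59.2 − 55.7)/8.6 = 0.4070; z_E = (5.99 − 5.0)/1.58 = 0.6266; E_B = (0.4070 − 0.6266)/√2 = -0.1553.
E_A − E_B = -0.3333 − (-0.1553) = -0.1780 ≈ -0.18.

-0.18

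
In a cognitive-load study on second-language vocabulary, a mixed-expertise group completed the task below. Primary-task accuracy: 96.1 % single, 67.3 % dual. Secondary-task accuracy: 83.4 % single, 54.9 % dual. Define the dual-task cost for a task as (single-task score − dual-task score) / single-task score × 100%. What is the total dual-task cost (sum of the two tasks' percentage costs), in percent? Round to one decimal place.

64.1

Primary cost = (96.1 − 67.3) / 96.1 × 100% = 29.9688%.
Secondary cost = (83.4 − 54.9) / 83.4 × 100% = 34.1727%.
Total = 29.9688% + 34.1727% = 64.1415% ≈ 64.1%.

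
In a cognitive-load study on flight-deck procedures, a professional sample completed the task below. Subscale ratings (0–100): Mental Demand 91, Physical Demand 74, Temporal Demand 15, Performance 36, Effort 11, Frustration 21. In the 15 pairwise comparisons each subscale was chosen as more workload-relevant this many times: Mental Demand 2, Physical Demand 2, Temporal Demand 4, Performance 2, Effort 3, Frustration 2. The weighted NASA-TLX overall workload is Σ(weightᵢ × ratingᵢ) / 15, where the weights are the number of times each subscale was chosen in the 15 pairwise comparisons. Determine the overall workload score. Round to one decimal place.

The tallies are the weights (they sum to 15).
Weighted sum = 2·91 + 2·74 + 4·15 + 2·36 + 3·11 + 2·21
            = 182 + 148 + 60 + 72 + 33 + 42 = 537.
Overall workload = 537 / 15 = 35.8000 ≈ 35.8.

35.8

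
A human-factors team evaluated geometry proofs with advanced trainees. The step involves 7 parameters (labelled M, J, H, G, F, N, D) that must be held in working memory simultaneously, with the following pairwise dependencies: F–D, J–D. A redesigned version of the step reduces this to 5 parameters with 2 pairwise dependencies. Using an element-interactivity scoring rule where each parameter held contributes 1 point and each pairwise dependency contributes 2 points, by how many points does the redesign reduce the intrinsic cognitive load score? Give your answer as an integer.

2

Original: 7 × 1 + 2 × 2 = 7 + 4 = 11.
Redesigned: 5 × 1 + 2 × 2 = 5 + 4 = 9.
Reduction = 11 − 9 = 2.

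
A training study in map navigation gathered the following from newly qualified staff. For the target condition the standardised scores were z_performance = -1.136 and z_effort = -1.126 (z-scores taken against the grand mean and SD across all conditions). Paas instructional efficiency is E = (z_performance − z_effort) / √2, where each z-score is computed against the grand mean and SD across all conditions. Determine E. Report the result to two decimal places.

-0.01

z_P − z_E = -1.136 − (-1.126) = -0.0100.
E = -0.0100 / √2 = -0.0100 / 1.41421 = -0.0071 ≈ -0.01.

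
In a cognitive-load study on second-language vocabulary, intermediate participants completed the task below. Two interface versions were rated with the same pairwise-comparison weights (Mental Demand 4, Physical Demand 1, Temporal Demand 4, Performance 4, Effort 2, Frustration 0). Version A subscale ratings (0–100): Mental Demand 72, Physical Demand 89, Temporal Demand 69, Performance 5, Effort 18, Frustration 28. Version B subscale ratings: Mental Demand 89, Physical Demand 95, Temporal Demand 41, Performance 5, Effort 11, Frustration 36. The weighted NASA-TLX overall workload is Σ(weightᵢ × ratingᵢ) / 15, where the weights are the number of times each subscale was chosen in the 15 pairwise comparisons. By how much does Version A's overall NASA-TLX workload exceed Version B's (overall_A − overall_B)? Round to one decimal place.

Version A weighted sum = 4·72 + 1·89 + 4·69 + 4·5 + 2·18 + 0·28 = 288 + 89 + 276 + 20 + 36 + 0 = 709; overall_A = 709/15 = 47.2667.
Version B weighted sum = 4·89 + 1·95 + 4·41 + 4·5 + 2·11 + 0·36 = 356 + 95 + 164 + 20 + 22 + 0 = 657; overall_B = 657/15 = 43.8000.
Difference = 47.2667 − 43.8000 = 3.4667 ≈ 3.5.

3.5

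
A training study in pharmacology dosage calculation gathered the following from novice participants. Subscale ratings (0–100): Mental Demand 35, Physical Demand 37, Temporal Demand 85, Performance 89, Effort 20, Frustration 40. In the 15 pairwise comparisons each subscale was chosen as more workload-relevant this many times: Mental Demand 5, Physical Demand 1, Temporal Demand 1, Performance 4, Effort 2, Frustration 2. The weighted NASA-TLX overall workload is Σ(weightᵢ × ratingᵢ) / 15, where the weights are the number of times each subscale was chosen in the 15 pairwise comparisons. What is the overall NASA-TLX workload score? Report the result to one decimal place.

51.5

The tallies are the weights (they sum to 15).
Weighted sum = 5·35 + 1·37 + 1·85 + 4·89 + 2·20 + 2·40
            = 175 + 37 + 85 + 356 + 40 + 80 = 773.
Overall workload = 773 / 15 = 51.5333 ≈ 51.5.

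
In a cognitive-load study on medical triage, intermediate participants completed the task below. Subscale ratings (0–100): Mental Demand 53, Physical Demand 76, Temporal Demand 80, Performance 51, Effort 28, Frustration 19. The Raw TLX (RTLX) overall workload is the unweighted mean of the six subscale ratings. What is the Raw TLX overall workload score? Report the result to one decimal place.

Sum of ratings = 53 + 76 + 80 + 51 + 28 + 19 = 307.
RTLX = 307 / 6 = 51.1667 ≈ 51.2.

51.2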